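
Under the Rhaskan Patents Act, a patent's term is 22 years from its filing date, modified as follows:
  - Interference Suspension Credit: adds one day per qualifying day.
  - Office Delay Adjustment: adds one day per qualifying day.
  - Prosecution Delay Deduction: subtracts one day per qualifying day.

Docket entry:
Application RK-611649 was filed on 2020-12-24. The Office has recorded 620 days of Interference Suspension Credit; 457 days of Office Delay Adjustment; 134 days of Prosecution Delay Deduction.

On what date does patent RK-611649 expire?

July 24, 2045

Base term: filing date + 22 years → 24 December 2042.
Interference Suspension Credit: +620 days → 4 September 2044.
Office Delay Adjustment: +457 days → 5 December 2045.
Prosecution Delay Deduction: −134 days → 24 July 2045.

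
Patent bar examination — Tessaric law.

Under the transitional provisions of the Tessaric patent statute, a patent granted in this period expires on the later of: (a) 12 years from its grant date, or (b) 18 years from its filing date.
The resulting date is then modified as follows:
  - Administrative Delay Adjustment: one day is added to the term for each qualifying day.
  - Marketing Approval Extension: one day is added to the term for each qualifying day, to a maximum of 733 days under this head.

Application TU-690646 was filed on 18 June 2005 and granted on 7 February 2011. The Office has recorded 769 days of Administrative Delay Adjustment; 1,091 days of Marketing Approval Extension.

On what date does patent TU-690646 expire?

2027-07-29

(a) grant + 12 years → 7 February 2023.
(b) filing + 18 years → 18 June 2023.
Later of the two: 18 June 2023.
Administrative Delay Adjustment: +769 days → 26 July 2025.
Marketing Approval Extension: 1091 days claimed exceeds the 733-day cap, so +733 days → 29 July 2027.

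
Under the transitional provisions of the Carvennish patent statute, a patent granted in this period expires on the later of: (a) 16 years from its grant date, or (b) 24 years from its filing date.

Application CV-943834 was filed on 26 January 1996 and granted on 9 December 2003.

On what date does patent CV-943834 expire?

January 26, 2020

(a) grant + 16 years → 9 December 2019.
(b) filing + 24 years → 26 January 2020.
Later of the two: 26 January 2020.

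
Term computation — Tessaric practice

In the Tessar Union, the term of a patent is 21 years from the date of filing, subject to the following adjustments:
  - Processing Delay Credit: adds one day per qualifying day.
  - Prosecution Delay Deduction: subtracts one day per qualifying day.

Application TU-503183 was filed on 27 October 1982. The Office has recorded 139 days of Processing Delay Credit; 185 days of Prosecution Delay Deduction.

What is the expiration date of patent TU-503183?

September 11, 2003

Base term: filing date + 21 years → 27 October 2003.
Processing Delay Credit: +139 days → 14 March 2004.
Prosecution Delay Deduction: −185 days → 11 September 2003.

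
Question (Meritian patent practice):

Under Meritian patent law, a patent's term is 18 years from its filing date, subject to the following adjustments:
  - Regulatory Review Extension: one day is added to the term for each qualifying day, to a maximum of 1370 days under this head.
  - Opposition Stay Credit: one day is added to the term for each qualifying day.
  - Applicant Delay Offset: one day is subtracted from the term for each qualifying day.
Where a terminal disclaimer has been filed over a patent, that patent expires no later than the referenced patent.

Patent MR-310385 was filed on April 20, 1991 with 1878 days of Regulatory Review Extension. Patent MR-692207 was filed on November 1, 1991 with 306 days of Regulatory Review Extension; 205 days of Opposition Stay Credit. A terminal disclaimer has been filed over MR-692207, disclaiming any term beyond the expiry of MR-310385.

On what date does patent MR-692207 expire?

2011-03-27

Natural term of MR-692207:
  Base: filing + 18 years → 1 November 2009.
  Regulatory Review Extension: 306 days (within the 1370-day cap) → +306 days → 3 September 2010.
  Opposition Stay Credit: +205 days → 27 March 2011.
Expiry of referenced patent MR-310385:
  Base: filing + 18 years → 20 April 2009.
  Regulatory Review Extension: 1878 days claimed exceeds the 1370-day cap, so +1370 days → 19 January 2013.
Terminal disclaimer: MR-692207 expires on the earlier of 27 March 2011 and 19 January 2013.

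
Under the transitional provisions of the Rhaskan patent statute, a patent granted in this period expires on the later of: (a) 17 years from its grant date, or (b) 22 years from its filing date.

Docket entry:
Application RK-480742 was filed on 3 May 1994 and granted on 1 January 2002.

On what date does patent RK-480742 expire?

January 1, 2019

(a) grant + 17 years → 1 January 2019.
(b) filing + 22 years → 3 May 2016.
Later of the two: 1 January 2019.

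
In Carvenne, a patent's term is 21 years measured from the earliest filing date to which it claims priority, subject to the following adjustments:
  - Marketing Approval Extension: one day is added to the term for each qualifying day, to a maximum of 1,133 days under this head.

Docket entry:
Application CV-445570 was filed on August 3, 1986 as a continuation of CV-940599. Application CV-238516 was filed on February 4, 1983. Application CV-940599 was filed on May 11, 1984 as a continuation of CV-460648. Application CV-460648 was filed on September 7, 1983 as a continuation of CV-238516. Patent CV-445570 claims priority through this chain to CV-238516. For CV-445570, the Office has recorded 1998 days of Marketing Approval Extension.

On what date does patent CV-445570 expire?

Earliest priority filing: 4 February 1983.
Base term: 4 February 1983 + 21 years → 4 February 2004.
Marketing Approval Extension: 1998 days claimed exceeds the 1133-day cap, so +1133 days → 13 March 2007.

March 13, 2007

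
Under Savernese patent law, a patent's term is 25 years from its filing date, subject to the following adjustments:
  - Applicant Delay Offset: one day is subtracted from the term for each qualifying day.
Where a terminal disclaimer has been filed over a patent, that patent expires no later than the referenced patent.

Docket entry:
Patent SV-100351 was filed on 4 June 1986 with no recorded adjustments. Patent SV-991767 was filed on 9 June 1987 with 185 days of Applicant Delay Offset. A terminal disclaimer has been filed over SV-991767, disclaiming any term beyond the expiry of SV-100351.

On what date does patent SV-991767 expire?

2011-06-04

Natural term of SV-991767:
  Base: filing + 25 years → 9 June 2012.
  Applicant Delay Offset: −185 days → 7 December 2011.
Expiry of referenced patent SV-100351:
  Base: filing + 25 years → 4 June 2011.
Terminal disclaimer: SV-991767 expires on the earlier of 7 December 2011 and 4 June 2011.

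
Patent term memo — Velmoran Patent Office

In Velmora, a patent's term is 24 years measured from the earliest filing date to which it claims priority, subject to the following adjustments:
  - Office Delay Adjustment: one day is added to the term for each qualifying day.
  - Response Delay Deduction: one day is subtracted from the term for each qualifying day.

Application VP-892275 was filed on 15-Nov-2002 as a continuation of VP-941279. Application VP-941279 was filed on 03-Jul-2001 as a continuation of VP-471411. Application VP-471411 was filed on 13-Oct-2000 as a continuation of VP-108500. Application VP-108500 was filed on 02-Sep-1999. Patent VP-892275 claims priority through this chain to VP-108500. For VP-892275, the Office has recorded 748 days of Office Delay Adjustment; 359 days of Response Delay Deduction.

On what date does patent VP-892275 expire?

September 25, 2024

Earliest priority filing: 2 September 1999.
Base term: 2 September 1999 + 24 years → 2 September 2023.
Office Delay Adjustment: +748 days → 19 September 2025.
Response Delay Deduction: −359 days → 25 September 2024.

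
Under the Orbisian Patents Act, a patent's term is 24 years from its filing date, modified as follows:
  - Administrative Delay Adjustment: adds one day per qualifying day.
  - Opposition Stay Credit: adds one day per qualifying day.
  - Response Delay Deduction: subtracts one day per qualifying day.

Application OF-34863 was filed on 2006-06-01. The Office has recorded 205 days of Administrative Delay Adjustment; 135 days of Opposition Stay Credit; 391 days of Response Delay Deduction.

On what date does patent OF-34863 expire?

April 11, 2030

Base term: filing date + 24 years → 1 June 2030.
Administrative Delay Adjustment: +205 days → 23 December 2030.
Opposition Stay Credit: +135 days → 7 May 2031.
Response Delay Deduction: −391 days → 11 April 2030.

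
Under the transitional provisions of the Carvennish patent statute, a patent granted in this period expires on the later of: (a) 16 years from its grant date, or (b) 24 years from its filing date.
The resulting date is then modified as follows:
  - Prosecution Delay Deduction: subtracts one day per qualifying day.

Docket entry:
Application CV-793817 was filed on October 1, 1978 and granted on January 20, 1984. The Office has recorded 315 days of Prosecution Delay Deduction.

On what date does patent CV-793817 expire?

(a) grant + 16 years → 20 January 2000.
(b) filing + 24 years → 1 October 2002.
Later of the two: 1 October 2002.
Prosecution Delay Deduction: −315 days → 20 November 2001.

2001-11-20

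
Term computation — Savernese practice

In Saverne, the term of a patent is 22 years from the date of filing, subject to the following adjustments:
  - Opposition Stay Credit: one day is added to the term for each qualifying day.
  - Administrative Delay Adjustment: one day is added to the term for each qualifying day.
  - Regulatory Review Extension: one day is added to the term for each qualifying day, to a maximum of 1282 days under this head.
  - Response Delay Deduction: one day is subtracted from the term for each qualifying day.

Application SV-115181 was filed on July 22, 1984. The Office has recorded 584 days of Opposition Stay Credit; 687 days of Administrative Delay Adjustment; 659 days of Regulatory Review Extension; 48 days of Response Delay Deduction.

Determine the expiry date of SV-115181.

Base term: filing date + 22 years → 22 July 2006.
Opposition Stay Credit: +584 days → 26 February 2008.
Administrative Delay Adjustment: +687 days → 13 January 2010.
Regulatory Review Extension: 659 days (within the 1282-day cap) → +659 days → 3 November 2011.
Response Delay Deduction: −48 days → 16 September 2011.

2011-09-16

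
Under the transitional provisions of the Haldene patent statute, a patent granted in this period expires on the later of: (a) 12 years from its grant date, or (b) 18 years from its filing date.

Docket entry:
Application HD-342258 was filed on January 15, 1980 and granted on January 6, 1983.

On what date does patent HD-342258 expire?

January 15, 1998

(a) grant + 12 years → 6 January 1995.
(b) filing + 18 years → 15 January 1998.
Later of the two: 15 January 1998.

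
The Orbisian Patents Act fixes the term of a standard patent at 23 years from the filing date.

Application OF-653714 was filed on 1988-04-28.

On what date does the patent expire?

Filing date + 23 years → 28 April 2011.

2011-04-28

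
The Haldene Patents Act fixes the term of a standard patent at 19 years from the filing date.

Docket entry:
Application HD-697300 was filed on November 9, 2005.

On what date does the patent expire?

Filing date + 19 years → 9 November 2024.

2024-11-09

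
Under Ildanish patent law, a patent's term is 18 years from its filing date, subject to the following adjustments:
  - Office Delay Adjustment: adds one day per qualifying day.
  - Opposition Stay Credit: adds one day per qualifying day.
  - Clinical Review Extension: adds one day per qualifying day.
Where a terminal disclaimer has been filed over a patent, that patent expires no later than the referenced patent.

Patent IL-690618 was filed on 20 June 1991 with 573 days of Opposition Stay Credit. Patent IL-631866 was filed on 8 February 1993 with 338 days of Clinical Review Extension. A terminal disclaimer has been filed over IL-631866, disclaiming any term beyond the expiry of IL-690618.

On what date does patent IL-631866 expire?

Natural term of IL-631866:
  Base: filing + 18 years → 8 February 2011.
  Clinical Review Extension: +338 days → 12 January 2012.
Expiry of referenced patent IL-690618:
  Base: filing + 18 years → 20 June 2009.
  Opposition Stay Credit: +573 days → 14 January 2011.
Terminal disclaimer: IL-631866 expires on the earlier of 12 January 2012 and 14 January 2011.

January 14, 2011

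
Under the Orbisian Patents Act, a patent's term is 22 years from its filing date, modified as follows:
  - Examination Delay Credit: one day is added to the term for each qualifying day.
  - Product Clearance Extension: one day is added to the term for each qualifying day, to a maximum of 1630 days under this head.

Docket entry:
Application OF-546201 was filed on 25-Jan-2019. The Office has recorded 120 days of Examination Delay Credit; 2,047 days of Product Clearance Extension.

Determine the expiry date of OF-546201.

Base term: filing date + 22 years → 25 January 2041.
Examination Delay Credit: +120 days → 25 May 2041.
Product Clearance Extension: 2047 days claimed exceeds the 1630-day cap, so +1630 days → 10 November 2045.

2045-11-10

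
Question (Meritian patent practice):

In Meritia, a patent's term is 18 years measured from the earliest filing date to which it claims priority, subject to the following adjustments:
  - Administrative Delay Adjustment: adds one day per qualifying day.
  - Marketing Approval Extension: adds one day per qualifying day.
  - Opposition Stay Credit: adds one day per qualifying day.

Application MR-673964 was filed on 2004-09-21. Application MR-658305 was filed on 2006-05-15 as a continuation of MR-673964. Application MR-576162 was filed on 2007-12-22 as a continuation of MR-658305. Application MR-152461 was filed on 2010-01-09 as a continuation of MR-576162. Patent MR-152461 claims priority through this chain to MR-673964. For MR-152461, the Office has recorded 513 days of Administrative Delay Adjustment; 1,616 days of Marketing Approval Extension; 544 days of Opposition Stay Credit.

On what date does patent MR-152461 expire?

January 15, 2030

Earliest priority filing: 21 September 2004.
Base term: 21 September 2004 + 18 years → 21 September 2022.
Administrative Delay Adjustment: +513 days → 16 February 2024.
Marketing Approval Extension: +1616 days → 20 July 2028.
Opposition Stay Credit: +544 days → 15 January 2030.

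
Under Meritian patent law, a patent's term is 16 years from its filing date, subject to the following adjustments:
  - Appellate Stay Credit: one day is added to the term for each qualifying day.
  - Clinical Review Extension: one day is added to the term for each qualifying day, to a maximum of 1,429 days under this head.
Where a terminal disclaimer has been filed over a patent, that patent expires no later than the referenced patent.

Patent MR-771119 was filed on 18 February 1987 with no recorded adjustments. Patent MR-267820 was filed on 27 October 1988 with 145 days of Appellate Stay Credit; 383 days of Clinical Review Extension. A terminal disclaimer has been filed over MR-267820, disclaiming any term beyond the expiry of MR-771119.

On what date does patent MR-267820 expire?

Natural term of MR-267820:
  Base: filing + 16 years → 27 October 2004.
  Appellate Stay Credit: +145 days → 21 March 2005.
  Clinical Review Extension: 383 days (within the 1429-day cap) → +383 days → 8 April 2006.
Expiry of referenced patent MR-771119:
  Base: filing + 16 years → 18 February 2003.
Terminal disclaimer: MR-267820 expires on the earlier of 8 April 2006 and 18 February 2003.

2003-02-18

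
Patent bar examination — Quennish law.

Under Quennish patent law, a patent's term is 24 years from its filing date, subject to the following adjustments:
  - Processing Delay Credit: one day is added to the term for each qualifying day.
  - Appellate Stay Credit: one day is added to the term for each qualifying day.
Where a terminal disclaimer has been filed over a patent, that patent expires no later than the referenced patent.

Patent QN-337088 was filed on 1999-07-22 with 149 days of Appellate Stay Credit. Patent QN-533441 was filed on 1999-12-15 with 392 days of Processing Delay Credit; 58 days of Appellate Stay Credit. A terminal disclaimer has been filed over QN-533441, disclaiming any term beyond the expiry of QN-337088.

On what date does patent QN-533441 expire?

Natural term of QN-533441:
  Base: filing + 24 years → 15 December 2023.
  Processing Delay Credit: +392 days → 10 January 2025.
  Appellate Stay Credit: +58 days → 9 March 2025.
Expiry of referenced patent QN-337088:
  Base: filing + 24 years → 22 July 2023.
  Appellate Stay Credit: +149 days → 18 December 2023.
Terminal disclaimer: QN-533441 expires on the earlier of 9 March 2025 and 18 December 2023.

2023-12-18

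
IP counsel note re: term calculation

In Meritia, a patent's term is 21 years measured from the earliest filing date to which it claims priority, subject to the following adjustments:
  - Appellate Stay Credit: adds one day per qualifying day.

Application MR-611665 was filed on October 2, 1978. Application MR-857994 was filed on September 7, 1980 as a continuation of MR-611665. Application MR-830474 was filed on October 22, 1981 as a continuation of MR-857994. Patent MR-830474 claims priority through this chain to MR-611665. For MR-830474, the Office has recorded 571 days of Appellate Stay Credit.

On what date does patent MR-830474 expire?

2001-04-25

Earliest priority filing: 2 October 1978.
Base term: 2 October 1978 + 21 years → 2 October 1999.
Appellate Stay Credit: +571 days → 25 April 2001.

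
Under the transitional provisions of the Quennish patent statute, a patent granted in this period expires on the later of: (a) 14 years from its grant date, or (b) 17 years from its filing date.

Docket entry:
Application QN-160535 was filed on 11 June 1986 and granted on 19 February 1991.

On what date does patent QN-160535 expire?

February 19, 2005

(a) grant + 14 years → 19 February 2005.
(b) filing + 17 years → 11 June 2003.
Later of the two: 19 February 2005.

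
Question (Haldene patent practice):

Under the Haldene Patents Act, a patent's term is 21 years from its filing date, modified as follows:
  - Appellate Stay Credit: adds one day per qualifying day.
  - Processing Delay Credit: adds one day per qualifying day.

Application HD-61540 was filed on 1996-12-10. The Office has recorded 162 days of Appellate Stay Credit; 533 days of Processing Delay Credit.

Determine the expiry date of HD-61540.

Base term: filing date + 21 years → 10 December 2017.
Appellate Stay Credit: +162 days → 21 May 2018.
Processing Delay Credit: +533 days → 5 November 2019.

2019-11-05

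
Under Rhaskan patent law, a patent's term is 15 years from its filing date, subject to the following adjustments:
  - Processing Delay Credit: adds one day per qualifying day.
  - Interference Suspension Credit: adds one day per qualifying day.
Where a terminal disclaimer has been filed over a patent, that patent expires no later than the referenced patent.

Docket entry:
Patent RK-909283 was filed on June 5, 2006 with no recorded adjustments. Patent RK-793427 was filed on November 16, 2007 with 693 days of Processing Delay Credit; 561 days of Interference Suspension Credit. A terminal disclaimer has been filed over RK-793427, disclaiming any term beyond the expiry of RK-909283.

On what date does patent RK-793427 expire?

Natural term of RK-793427:
  Base: filing + 15 years → 16 November 2022.
  Processing Delay Credit: +693 days → 9 October 2024.
  Interference Suspension Credit: +561 days → 23 April 2026.
Expiry of referenced patent RK-909283:
  Base: filing + 15 years → 5 June 2021.
Terminal disclaimer: RK-793427 expires on the earlier of 23 April 2026 and 5 June 2021.

2021-06-05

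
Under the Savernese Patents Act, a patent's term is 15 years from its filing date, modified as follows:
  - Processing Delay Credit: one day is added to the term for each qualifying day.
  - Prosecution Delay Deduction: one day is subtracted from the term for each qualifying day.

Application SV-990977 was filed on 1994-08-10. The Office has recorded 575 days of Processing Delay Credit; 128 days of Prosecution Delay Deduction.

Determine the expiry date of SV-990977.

2010-10-31

Base term: filing date + 15 years → 10 August 2009.
Processing Delay Credit: +575 days → 8 March 2011.
Prosecution Delay Deduction: −128 days → 31 October 2010.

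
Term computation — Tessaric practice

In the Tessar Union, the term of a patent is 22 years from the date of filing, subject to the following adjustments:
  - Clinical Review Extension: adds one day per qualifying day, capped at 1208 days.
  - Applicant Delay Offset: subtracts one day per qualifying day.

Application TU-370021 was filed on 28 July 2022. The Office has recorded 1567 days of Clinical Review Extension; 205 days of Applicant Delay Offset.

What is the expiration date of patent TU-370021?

April 27, 2047

Base term: filing date + 22 years → 28 July 2044.
Clinical Review Extension: 1567 days claimed exceeds the 1208-day cap, so +1208 days → 18 November 2047.
Applicant Delay Offset: −205 days → 27 April 2047.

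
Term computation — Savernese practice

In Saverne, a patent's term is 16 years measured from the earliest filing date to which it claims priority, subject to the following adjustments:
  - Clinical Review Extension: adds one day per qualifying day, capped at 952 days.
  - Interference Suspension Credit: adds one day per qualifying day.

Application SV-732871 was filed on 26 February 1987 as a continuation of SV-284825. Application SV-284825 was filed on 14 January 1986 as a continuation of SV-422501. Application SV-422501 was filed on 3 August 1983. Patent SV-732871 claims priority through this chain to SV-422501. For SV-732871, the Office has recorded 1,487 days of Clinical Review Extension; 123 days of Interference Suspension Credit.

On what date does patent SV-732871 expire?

Earliest priority filing: 3 August 1983.
Base term: 3 August 1983 + 16 years → 3 August 1999.
Clinical Review Extension: 1487 days claimed exceeds the 952-day cap, so +952 days → 12 March 2002.
Interference Suspension Credit: +123 days → 13 July 2002.

July 13, 2002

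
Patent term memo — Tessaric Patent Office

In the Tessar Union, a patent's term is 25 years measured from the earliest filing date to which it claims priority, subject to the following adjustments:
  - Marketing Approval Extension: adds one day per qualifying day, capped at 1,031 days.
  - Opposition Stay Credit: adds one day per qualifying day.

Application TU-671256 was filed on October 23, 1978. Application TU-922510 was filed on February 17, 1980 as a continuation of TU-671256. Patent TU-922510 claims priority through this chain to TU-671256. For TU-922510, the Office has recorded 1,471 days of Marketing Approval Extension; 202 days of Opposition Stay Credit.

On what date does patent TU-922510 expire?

2007-03-09

Earliest priority filing: 23 October 1978.
Base term: 23 October 1978 + 25 years → 23 October 2003.
Marketing Approval Extension: 1471 days claimed exceeds the 1031-day cap, so +1031 days → 19 August 2006.
Opposition Stay Credit: +202 days → 9 March 2007.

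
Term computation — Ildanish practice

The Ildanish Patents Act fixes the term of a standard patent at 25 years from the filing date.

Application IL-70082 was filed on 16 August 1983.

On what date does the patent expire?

2008-08-16

Filing date + 25 years → 16 August 2008.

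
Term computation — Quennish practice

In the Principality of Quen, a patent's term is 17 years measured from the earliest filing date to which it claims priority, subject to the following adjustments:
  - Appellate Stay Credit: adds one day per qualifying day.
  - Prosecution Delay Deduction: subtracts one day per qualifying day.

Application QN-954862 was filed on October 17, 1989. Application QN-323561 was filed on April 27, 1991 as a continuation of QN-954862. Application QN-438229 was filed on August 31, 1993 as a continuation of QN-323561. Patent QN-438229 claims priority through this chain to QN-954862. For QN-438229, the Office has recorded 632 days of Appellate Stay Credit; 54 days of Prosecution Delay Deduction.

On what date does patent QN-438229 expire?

Earliest priority filing: 17 October 1989.
Base term: 17 October 1989 + 17 years → 17 October 2006.
Appellate Stay Credit: +632 days → 10 July 2008.
Prosecution Delay Deduction: −54 days → 17 May 2008.

May 17, 2008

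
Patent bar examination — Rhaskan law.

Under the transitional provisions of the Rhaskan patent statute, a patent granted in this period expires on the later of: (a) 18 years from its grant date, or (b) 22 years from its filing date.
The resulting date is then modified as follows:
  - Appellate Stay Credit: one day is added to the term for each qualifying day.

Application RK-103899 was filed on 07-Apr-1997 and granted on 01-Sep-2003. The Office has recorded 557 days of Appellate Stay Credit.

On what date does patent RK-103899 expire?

(a) grant + 18 years → 1 September 2021.
(b) filing + 22 years → 7 April 2019.
Later of the two: 1 September 2021.
Appellate Stay Credit: +557 days → 12 March 2023.

March 12, 2023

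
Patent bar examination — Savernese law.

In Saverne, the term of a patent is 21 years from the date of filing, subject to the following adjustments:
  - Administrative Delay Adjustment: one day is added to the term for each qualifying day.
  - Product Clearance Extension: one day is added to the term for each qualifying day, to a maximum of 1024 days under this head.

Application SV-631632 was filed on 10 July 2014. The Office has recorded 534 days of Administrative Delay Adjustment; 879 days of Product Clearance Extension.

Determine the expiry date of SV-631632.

May 23, 2039

Base term: filing date + 21 years → 10 July 2035.
Administrative Delay Adjustment: +534 days → 25 December 2036.
Product Clearance Extension: 879 days (within the 1024-day cap) → +879 days → 23 May 2039.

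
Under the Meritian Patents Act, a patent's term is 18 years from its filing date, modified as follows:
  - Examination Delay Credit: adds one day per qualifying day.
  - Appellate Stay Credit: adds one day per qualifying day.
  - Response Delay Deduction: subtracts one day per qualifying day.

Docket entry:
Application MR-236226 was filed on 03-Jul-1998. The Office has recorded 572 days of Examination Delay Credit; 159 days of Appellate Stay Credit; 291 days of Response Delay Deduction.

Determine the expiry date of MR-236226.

2017-09-16

Base term: filing date + 18 years → 3 July 2016.
Examination Delay Credit: +572 days → 26 January 2018.
Appellate Stay Credit: +159 days → 4 July 2018.
Response Delay Deduction: −291 days → 16 September 2017.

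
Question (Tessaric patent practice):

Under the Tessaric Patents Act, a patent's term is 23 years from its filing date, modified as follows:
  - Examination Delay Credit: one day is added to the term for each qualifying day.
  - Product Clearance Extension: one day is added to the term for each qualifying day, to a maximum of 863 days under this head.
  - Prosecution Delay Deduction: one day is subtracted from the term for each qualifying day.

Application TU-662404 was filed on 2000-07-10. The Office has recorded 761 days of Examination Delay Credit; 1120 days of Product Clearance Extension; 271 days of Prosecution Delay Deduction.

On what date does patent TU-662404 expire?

March 24, 2027

Base term: filing date + 23 years → 10 July 2023.
Examination Delay Credit: +761 days → 9 August 2025.
Product Clearance Extension: 1120 days claimed exceeds the 863-day cap, so +863 days → 20 December 2027.
Prosecution Delay Deduction: −271 days → 24 March 2027.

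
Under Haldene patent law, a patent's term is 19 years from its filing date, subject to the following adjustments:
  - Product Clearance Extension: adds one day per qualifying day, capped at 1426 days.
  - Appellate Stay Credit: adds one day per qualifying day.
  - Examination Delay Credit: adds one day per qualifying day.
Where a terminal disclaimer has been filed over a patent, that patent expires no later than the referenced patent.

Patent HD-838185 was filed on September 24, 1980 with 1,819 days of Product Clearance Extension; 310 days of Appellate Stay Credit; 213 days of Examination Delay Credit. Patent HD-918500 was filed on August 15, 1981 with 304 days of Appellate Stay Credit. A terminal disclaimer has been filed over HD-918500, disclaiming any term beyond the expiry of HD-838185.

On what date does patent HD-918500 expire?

June 15, 2001

Natural term of HD-918500:
  Base: filing + 19 years → 15 August 2000.
  Appellate Stay Credit: +304 days → 15 June 2001.
Expiry of referenced patent HD-838185:
  Base: filing + 19 years → 24 September 1999.
  Product Clearance Extension: 1819 days claimed exceeds the 1426-day cap, so +1426 days → 20 August 2003.
  Appellate Stay Credit: +310 days → 25 June 2004.
  Examination Delay Credit: +213 days → 24 January 2005.
Terminal disclaimer: HD-918500 expires on the earlier of 15 June 2001 and 24 January 2005.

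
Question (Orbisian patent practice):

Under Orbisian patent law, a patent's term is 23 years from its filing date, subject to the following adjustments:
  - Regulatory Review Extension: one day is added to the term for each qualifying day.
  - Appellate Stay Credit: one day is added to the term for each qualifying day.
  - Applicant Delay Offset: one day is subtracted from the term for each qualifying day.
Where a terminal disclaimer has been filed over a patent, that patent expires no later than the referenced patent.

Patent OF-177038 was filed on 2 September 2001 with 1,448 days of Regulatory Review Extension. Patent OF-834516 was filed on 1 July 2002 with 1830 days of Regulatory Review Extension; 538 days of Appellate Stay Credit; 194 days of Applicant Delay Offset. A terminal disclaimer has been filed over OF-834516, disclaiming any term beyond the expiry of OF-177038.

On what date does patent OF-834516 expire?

Natural term of OF-834516:
  Base: filing + 23 years → 1 July 2025.
  Regulatory Review Extension: +1830 days → 5 July 2030.
  Appellate Stay Credit: +538 days → 25 December 2031.
  Applicant Delay Offset: −194 days → 14 June 2031.
Expiry of referenced patent OF-177038:
  Base: filing + 23 years → 2 September 2024.
  Regulatory Review Extension: +1448 days → 20 August 2028.
Terminal disclaimer: OF-834516 expires on the earlier of 14 June 2031 and 20 August 2028.

2028-08-20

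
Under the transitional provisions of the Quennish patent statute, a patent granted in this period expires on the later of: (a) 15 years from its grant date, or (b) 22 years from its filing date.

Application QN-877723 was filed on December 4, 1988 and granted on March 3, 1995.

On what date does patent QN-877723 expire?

December 4, 2010

(a) grant + 15 years → 3 March 2010.
(b) filing + 22 years → 4 December 2010.
Later of the two: 4 December 2010.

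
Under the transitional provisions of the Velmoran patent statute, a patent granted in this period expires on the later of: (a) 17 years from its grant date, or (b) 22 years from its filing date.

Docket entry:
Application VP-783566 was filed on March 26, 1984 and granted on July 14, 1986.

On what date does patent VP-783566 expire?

(a) grant + 17 years → 14 July 2003.
(b) filing + 22 years → 26 March 2006.
Later of the two: 26 March 2006.

2006-03-26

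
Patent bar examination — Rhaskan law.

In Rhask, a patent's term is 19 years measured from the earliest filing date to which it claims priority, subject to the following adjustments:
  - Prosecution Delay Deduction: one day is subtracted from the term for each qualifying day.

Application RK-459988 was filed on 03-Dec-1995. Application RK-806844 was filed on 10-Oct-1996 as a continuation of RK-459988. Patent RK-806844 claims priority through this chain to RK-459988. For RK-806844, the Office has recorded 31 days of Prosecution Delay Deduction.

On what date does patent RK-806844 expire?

Earliest priority filing: 3 December 1995.
Base term: 3 December 1995 + 19 years → 3 December 2014.
Prosecution Delay Deduction: −31 days → 2 November 2014.

November 2, 2014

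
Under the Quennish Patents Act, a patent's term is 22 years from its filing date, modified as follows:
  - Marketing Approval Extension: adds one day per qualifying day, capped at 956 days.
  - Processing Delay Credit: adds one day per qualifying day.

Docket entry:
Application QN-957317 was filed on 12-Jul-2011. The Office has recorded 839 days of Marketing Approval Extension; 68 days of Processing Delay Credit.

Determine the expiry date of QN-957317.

Base term: filing date + 22 years → 12 July 2033.
Marketing Approval Extension: 839 days (within the 956-day cap) → +839 days → 29 October 2035.
Processing Delay Credit: +68 days → 5 January 2036.

January 5, 2036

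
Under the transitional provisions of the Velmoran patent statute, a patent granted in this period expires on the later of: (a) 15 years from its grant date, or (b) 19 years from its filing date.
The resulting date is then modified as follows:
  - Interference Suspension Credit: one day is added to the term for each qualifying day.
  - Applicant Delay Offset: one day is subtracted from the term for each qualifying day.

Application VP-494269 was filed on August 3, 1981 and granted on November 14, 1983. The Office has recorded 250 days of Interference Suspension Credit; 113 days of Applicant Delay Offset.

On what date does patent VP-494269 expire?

December 18, 2000

(a) grant + 15 years → 14 November 1998.
(b) filing + 19 years → 3 August 2000.
Later of the two: 3 August 2000.
Interference Suspension Credit: +250 days → 10 April 2001.
Applicant Delay Offset: −113 days → 18 December 2000.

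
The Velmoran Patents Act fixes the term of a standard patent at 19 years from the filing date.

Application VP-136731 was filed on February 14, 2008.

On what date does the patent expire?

Filing date + 19 years → 14 February 2027.

February 14, 2027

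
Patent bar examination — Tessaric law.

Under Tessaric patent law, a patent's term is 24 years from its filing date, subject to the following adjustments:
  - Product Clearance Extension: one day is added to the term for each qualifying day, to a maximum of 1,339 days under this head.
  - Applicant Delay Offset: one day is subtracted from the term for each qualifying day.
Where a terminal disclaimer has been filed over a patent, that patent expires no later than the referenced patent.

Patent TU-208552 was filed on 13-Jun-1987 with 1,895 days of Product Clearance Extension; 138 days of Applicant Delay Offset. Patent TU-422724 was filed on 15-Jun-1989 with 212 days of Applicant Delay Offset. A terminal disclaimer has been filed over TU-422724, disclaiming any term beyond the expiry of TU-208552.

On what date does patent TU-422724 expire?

2012-11-15

Natural term of TU-422724:
  Base: filing + 24 years → 15 June 2013.
  Applicant Delay Offset: −212 days → 15 November 2012.
Expiry of referenced patent TU-208552:
  Base: filing + 24 years → 13 June 2011.
  Product Clearance Extension: 1895 days claimed exceeds the 1339-day cap, so +1339 days → 11 February 2015.
  Applicant Delay Offset: −138 days → 26 September 2014.
Terminal disclaimer: TU-422724 expires on the earlier of 15 November 2012 and 26 September 2014.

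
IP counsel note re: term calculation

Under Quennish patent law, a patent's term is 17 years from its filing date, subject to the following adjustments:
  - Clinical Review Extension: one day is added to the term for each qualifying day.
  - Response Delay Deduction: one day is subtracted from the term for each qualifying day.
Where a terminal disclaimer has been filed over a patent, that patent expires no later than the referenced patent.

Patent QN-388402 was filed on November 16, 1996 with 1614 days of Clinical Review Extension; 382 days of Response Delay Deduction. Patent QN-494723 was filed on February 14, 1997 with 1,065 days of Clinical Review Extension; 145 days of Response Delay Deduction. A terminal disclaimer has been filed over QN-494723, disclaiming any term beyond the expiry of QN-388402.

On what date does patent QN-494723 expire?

2016-08-22

Natural term of QN-494723:
  Base: filing + 17 years → 14 February 2014.
  Clinical Review Extension: +1065 days → 14 January 2017.
  Response Delay Deduction: −145 days → 22 August 2016.
Expiry of referenced patent QN-388402:
  Base: filing + 17 years → 16 November 2013.
  Clinical Review Extension: +1614 days → 18 April 2018.
  Response Delay Deduction: −382 days → 1 April 2017.
Terminal disclaimer: QN-494723 expires on the earlier of 22 August 2016 and 1 April 2017.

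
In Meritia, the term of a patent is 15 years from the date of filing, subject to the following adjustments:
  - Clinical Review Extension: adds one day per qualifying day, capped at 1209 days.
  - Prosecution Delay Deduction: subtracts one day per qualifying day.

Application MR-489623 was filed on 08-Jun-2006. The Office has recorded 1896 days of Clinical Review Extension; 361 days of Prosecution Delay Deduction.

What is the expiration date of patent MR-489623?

Base term: filing date + 15 years → 8 June 2021.
Clinical Review Extension: 1896 days claimed exceeds the 1209-day cap, so +1209 days → 29 September 2024.
Prosecution Delay Deduction: −361 days → 4 October 2023.

2023-10-04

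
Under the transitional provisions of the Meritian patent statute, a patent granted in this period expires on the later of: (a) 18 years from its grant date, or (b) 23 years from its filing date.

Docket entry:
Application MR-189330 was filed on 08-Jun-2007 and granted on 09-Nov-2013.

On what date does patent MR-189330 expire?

2031-11-09

(a) grant + 18 years → 9 November 2031.
(b) filing + 23 years → 8 June 2030.
Later of the two: 9 November 2031.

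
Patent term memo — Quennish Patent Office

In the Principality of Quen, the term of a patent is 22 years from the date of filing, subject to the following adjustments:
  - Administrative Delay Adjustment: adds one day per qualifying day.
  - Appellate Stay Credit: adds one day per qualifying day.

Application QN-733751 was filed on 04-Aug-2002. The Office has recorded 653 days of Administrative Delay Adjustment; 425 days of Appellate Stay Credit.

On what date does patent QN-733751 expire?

Base term: filing date + 22 years → 4 August 2024.
Administrative Delay Adjustment: +653 days → 19 May 2026.
Appellate Stay Credit: +425 days → 18 July 2027.

July 18, 2027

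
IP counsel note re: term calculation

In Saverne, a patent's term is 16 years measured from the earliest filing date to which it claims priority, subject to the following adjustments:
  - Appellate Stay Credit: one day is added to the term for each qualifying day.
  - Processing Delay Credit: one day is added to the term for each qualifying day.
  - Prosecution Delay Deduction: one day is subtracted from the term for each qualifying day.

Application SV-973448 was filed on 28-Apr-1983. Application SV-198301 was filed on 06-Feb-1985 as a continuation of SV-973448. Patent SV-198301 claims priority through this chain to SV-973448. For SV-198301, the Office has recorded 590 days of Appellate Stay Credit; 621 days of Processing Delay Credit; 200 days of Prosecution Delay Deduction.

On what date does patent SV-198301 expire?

Earliest priority filing: 28 April 1983.
Base term: 28 April 1983 + 16 years → 28 April 1999.
Appellate Stay Credit: +590 days → 8 December 2000.
Processing Delay Credit: +621 days → 21 August 2002.
Prosecution Delay Deduction: −200 days → 2 February 2002.

2002-02-02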